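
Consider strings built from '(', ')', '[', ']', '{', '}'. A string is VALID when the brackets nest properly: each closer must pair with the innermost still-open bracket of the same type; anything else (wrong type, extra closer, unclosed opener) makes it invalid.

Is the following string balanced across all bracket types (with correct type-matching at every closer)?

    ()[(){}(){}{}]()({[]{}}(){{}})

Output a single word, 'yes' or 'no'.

Answer: yes

Derivation:
pos 0: push '('; stack = (
pos 1: ')' matches '('; pop; stack = (empty)
pos 2: push '['; stack = [
pos 3: push '('; stack = [(
pos 4: ')' matches '('; pop; stack = [
pos 5: push '{'; stack = [{
pos 6: '}' matches '{'; pop; stack = [
pos 7: push '('; stack = [(
pos 8: ')' matches '('; pop; stack = [
pos 9: push '{'; stack = [{
pos 10: '}' matches '{'; pop; stack = [
pos 11: push '{'; stack = [{
pos 12: '}' matches '{'; pop; stack = [
pos 13: ']' matches '['; pop; stack = (empty)
pos 14: push '('; stack = (
pos 15: ')' matches '('; pop; stack = (empty)
pos 16: push '('; stack = (
pos 17: push '{'; stack = ({
pos 18: push '['; stack = ({[
pos 19: ']' matches '['; pop; stack = ({
pos 20: push '{'; stack = ({{
pos 21: '}' matches '{'; pop; stack = ({
pos 22: '}' matches '{'; pop; stack = (
pos 23: push '('; stack = ((
pos 24: ')' matches '('; pop; stack = (
pos 25: push '{'; stack = ({
pos 26: push '{'; stack = ({{
pos 27: '}' matches '{'; pop; stack = ({
pos 28: '}' matches '{'; pop; stack = (
pos 29: ')' matches '('; pop; stack = (empty)
end: stack empty → VALID
Verdict: properly nested → yes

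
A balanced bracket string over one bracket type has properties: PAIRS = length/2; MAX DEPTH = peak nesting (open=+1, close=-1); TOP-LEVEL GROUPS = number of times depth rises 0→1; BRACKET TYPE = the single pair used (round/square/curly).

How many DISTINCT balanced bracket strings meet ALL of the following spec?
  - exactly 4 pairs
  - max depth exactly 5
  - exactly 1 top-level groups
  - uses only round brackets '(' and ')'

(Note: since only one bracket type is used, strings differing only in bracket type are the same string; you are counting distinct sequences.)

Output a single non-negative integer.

Spec: pairs=4 depth=5 groups=1
Count(depth <= 5) = 5
Count(depth <= 4) = 5
Count(depth == 5) = 5 - 5 = 0

Answer: 0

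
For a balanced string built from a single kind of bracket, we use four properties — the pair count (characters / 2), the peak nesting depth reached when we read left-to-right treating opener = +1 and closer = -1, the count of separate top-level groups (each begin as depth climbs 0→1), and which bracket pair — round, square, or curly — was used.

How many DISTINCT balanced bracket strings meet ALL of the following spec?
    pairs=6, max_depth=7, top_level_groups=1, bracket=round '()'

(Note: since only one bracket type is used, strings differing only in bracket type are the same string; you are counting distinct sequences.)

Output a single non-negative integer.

Spec: pairs=6 depth=7 groups=1
Count(depth <= 7) = 42
Count(depth <= 6) = 42
Count(depth == 7) = 42 - 42 = 0

Answer: 0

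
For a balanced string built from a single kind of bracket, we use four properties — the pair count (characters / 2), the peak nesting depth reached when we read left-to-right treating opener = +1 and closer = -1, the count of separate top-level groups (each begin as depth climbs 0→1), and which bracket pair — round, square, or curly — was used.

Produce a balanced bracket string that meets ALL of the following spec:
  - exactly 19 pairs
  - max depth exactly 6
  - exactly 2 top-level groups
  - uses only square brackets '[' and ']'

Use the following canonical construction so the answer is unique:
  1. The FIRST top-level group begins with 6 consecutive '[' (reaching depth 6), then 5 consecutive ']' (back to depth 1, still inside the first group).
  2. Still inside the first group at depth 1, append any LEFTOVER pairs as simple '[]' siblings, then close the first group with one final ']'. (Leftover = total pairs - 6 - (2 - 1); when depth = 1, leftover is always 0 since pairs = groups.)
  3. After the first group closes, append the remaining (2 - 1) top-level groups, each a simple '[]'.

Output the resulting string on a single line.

Spec: pairs=19 depth=6 groups=2
Leftover pairs = 19 - 6 - (2-1) = 12
First group: deep chain of depth 6 + 12 sibling pairs
Remaining 1 groups: simple '[]' each

Answer: [[[[[[]]]]][][][][][][][][][][][][]][]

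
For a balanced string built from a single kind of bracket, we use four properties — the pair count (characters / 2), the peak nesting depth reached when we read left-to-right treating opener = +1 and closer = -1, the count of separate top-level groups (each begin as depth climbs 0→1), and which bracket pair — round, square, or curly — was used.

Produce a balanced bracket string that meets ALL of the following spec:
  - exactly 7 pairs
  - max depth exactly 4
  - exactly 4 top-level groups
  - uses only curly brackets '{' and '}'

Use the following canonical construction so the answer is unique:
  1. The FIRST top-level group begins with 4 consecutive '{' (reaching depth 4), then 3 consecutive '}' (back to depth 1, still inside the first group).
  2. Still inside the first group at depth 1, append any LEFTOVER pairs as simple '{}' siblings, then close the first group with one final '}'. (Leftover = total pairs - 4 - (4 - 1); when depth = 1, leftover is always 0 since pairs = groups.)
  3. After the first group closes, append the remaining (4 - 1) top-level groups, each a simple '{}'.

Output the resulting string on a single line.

Spec: pairs=7 depth=4 groups=4
Leftover pairs = 7 - 4 - (4-1) = 0
First group: deep chain of depth 4 + 0 sibling pairs
Remaining 3 groups: simple '{}' each

Answer: {{{{}}}}{}{}{}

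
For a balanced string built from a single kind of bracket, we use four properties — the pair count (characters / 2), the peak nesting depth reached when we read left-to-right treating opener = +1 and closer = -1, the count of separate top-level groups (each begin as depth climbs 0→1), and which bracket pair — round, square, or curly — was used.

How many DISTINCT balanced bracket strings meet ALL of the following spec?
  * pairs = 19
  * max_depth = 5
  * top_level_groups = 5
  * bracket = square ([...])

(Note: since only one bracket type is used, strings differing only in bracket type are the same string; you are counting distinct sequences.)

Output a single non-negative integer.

Answer: 39605185

Derivation:
Spec: pairs=19 depth=5 groups=5
Count(depth <= 5) = 72377080
Count(depth <= 4) = 32771895
Count(depth == 5) = 72377080 - 32771895 = 39605185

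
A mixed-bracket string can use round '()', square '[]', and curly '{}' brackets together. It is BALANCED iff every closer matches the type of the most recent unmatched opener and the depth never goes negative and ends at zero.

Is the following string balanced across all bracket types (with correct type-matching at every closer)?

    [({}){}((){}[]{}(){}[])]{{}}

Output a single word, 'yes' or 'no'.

pos 0: push '['; stack = [
pos 1: push '('; stack = [(
pos 2: push '{'; stack = [({
pos 3: '}' matches '{'; pop; stack = [(
pos 4: ')' matches '('; pop; stack = [
pos 5: push '{'; stack = [{
pos 6: '}' matches '{'; pop; stack = [
pos 7: push '('; stack = [(
pos 8: push '('; stack = [((
pos 9: ')' matches '('; pop; stack = [(
pos 10: push '{'; stack = [({
pos 11: '}' matches '{'; pop; stack = [(
pos 12: push '['; stack = [([
pos 13: ']' matches '['; pop; stack = [(
pos 14: push '{'; stack = [({
pos 15: '}' matches '{'; pop; stack = [(
pos 16: push '('; stack = [((
pos 17: ')' matches '('; pop; stack = [(
pos 18: push '{'; stack = [({
pos 19: '}' matches '{'; pop; stack = [(
pos 20: push '['; stack = [([
pos 21: ']' matches '['; pop; stack = [(
pos 22: ')' matches '('; pop; stack = [
pos 23: ']' matches '['; pop; stack = (empty)
pos 24: push '{'; stack = {
pos 25: push '{'; stack = {{
pos 26: '}' matches '{'; pop; stack = {
pos 27: '}' matches '{'; pop; stack = (empty)
end: stack empty → VALID
Verdict: properly nested → yes

Answer: yes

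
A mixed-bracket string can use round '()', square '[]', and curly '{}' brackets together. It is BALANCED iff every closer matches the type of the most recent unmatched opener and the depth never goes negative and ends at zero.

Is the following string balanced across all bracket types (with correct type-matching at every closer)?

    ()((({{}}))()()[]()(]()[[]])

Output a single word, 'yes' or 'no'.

Answer: no

Derivation:
pos 0: push '('; stack = (
pos 1: ')' matches '('; pop; stack = (empty)
pos 2: push '('; stack = (
pos 3: push '('; stack = ((
pos 4: push '('; stack = (((
pos 5: push '{'; stack = ((({
pos 6: push '{'; stack = ((({{
pos 7: '}' matches '{'; pop; stack = ((({
pos 8: '}' matches '{'; pop; stack = (((
pos 9: ')' matches '('; pop; stack = ((
pos 10: ')' matches '('; pop; stack = (
pos 11: push '('; stack = ((
pos 12: ')' matches '('; pop; stack = (
pos 13: push '('; stack = ((
pos 14: ')' matches '('; pop; stack = (
pos 15: push '['; stack = ([
pos 16: ']' matches '['; pop; stack = (
pos 17: push '('; stack = ((
pos 18: ')' matches '('; pop; stack = (
pos 19: push '('; stack = ((
pos 20: saw closer ']' but top of stack is '(' (expected ')') → INVALID
Verdict: type mismatch at position 20: ']' closes '(' → no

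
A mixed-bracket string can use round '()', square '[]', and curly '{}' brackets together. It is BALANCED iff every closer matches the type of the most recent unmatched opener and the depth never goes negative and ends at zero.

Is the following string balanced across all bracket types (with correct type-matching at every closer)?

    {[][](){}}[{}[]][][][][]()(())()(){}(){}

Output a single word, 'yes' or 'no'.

pos 0: push '{'; stack = {
pos 1: push '['; stack = {[
pos 2: ']' matches '['; pop; stack = {
pos 3: push '['; stack = {[
pos 4: ']' matches '['; pop; stack = {
pos 5: push '('; stack = {(
pos 6: ')' matches '('; pop; stack = {
pos 7: push '{'; stack = {{
pos 8: '}' matches '{'; pop; stack = {
pos 9: '}' matches '{'; pop; stack = (empty)
pos 10: push '['; stack = [
pos 11: push '{'; stack = [{
pos 12: '}' matches '{'; pop; stack = [
pos 13: push '['; stack = [[
pos 14: ']' matches '['; pop; stack = [
pos 15: ']' matches '['; pop; stack = (empty)
pos 16: push '['; stack = [
pos 17: ']' matches '['; pop; stack = (empty)
pos 18: push '['; stack = [
pos 19: ']' matches '['; pop; stack = (empty)
pos 20: push '['; stack = [
pos 21: ']' matches '['; pop; stack = (empty)
pos 22: push '['; stack = [
pos 23: ']' matches '['; pop; stack = (empty)
pos 24: push '('; stack = (
pos 25: ')' matches '('; pop; stack = (empty)
pos 26: push '('; stack = (
pos 27: push '('; stack = ((
pos 28: ')' matches '('; pop; stack = (
pos 29: ')' matches '('; pop; stack = (empty)
pos 30: push '('; stack = (
pos 31: ')' matches '('; pop; stack = (empty)
pos 32: push '('; stack = (
pos 33: ')' matches '('; pop; stack = (empty)
pos 34: push '{'; stack = {
pos 35: '}' matches '{'; pop; stack = (empty)
pos 36: push '('; stack = (
pos 37: ')' matches '('; pop; stack = (empty)
pos 38: push '{'; stack = {
pos 39: '}' matches '{'; pop; stack = (empty)
end: stack empty → VALID
Verdict: properly nested → yes

Answer: yes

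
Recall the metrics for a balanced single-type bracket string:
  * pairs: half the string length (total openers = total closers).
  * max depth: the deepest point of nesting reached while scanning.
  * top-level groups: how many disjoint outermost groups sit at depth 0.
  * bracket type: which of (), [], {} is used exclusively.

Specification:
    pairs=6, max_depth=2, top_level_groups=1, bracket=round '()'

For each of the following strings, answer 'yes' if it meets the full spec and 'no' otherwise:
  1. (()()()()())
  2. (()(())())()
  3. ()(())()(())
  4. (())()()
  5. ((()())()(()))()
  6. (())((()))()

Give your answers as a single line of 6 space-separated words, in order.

String 1 '(()()()()())': depth seq [1 2 1 2 1 2 1 2 1 2 1 0]
  -> pairs=6 depth=2 groups=1 -> yes
String 2 '(()(())())()': depth seq [1 2 1 2 3 2 1 2 1 0 1 0]
  -> pairs=6 depth=3 groups=2 -> no
String 3 '()(())()(())': depth seq [1 0 1 2 1 0 1 0 1 2 1 0]
  -> pairs=6 depth=2 groups=4 -> no
String 4 '(())()()': depth seq [1 2 1 0 1 0 1 0]
  -> pairs=4 depth=2 groups=3 -> no
String 5 '((()())()(()))()': depth seq [1 2 3 2 3 2 1 2 1 2 3 2 1 0 1 0]
  -> pairs=8 depth=3 groups=2 -> no
String 6 '(())((()))()': depth seq [1 2 1 0 1 2 3 2 1 0 1 0]
  -> pairs=6 depth=3 groups=3 -> no

Answer: yes no no no no no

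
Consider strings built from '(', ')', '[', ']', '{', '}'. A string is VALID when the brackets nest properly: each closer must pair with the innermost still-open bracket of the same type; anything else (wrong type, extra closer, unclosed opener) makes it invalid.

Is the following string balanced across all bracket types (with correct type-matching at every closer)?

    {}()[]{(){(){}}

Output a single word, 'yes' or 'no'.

Answer: no

Derivation:
pos 0: push '{'; stack = {
pos 1: '}' matches '{'; pop; stack = (empty)
pos 2: push '('; stack = (
pos 3: ')' matches '('; pop; stack = (empty)
pos 4: push '['; stack = [
pos 5: ']' matches '['; pop; stack = (empty)
pos 6: push '{'; stack = {
pos 7: push '('; stack = {(
pos 8: ')' matches '('; pop; stack = {
pos 9: push '{'; stack = {{
pos 10: push '('; stack = {{(
pos 11: ')' matches '('; pop; stack = {{
pos 12: push '{'; stack = {{{
pos 13: '}' matches '{'; pop; stack = {{
pos 14: '}' matches '{'; pop; stack = {
end: stack still non-empty ({) → INVALID
Verdict: unclosed openers at end: { → no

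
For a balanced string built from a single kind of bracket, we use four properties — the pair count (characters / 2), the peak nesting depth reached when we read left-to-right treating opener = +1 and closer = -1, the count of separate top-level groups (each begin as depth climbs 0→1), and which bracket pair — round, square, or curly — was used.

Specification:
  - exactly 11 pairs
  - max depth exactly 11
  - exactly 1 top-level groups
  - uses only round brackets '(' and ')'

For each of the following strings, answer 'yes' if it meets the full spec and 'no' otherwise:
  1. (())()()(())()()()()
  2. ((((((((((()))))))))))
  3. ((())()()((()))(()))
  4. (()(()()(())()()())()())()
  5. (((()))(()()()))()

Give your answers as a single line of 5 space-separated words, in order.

Answer: no yes no no no

Derivation:
String 1 '(())()()(())()()()()': depth seq [1 2 1 0 1 0 1 0 1 2 1 0 1 0 1 0 1 0 1 0]
  -> pairs=10 depth=2 groups=8 -> no
String 2 '((((((((((()))))))))))': depth seq [1 2 3 4 5 6 7 8 9 10 11 10 9 8 7 6 5 4 3 2 1 0]
  -> pairs=11 depth=11 groups=1 -> yes
String 3 '((())()()((()))(()))': depth seq [1 2 3 2 1 2 1 2 1 2 3 4 3 2 1 2 3 2 1 0]
  -> pairs=10 depth=4 groups=1 -> no
String 4 '(()(()()(())()()())()())()': depth seq [1 2 1 2 3 2 3 2 3 4 3 2 3 2 3 2 3 2 1 2 1 2 1 0 1 0]
  -> pairs=13 depth=4 groups=2 -> no
String 5 '(((()))(()()()))()': depth seq [1 2 3 4 3 2 1 2 3 2 3 2 3 2 1 0 1 0]
  -> pairs=9 depth=4 groups=2 -> no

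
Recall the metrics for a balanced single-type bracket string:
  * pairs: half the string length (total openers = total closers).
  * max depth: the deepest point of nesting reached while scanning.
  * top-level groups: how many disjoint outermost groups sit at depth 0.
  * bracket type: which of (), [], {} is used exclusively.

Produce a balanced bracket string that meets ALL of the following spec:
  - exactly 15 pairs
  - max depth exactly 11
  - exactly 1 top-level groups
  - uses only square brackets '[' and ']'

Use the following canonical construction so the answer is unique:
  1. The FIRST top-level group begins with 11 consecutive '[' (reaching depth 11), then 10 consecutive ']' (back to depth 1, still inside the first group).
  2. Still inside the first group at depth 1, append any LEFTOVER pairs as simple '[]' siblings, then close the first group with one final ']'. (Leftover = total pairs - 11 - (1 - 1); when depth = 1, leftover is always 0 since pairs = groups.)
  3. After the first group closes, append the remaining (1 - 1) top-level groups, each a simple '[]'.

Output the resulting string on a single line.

Answer: [[[[[[[[[[[]]]]]]]]]][][][][]]

Derivation:
Spec: pairs=15 depth=11 groups=1
Leftover pairs = 15 - 11 - (1-1) = 4
First group: deep chain of depth 11 + 4 sibling pairs
Remaining 0 groups: simple '[]' each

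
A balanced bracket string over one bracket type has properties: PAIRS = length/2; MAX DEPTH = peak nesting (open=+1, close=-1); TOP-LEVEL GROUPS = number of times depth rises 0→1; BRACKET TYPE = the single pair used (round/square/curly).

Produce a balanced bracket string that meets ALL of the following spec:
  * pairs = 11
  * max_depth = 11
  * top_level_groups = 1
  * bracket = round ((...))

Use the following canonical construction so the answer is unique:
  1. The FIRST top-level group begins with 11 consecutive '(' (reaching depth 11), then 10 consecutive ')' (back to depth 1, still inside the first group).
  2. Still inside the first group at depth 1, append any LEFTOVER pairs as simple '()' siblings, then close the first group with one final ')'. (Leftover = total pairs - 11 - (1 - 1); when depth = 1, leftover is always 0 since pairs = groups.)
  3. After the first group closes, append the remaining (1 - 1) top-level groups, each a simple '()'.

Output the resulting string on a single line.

Spec: pairs=11 depth=11 groups=1
Leftover pairs = 11 - 11 - (1-1) = 0
First group: deep chain of depth 11 + 0 sibling pairs
Remaining 0 groups: simple '()' each

Answer: ((((((((((()))))))))))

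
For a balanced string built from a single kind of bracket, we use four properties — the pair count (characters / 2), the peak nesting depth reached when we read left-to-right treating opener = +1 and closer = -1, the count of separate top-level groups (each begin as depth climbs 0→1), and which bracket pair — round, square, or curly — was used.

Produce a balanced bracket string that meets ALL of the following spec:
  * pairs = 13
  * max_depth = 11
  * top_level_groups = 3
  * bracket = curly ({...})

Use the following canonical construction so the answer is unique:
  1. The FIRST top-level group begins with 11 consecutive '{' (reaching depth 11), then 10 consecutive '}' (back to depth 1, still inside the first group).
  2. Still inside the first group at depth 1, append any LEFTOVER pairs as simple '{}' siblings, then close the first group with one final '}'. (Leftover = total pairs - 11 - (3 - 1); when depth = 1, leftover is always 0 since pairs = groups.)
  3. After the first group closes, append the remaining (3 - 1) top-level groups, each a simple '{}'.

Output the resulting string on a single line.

Answer: {{{{{{{{{{{}}}}}}}}}}}{}{}

Derivation:
Spec: pairs=13 depth=11 groups=3
Leftover pairs = 13 - 11 - (3-1) = 0
First group: deep chain of depth 11 + 0 sibling pairs
Remaining 2 groups: simple '{}' each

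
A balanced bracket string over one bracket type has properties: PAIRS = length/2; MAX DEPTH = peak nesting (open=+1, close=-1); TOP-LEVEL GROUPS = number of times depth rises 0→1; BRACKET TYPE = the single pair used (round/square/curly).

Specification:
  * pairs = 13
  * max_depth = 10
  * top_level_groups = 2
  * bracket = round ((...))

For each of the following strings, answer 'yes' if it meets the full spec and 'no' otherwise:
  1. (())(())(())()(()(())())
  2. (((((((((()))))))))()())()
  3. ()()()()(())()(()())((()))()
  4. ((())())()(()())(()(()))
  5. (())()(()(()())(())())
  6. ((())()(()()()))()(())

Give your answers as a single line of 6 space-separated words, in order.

String 1 '(())(())(())()(()(())())': depth seq [1 2 1 0 1 2 1 0 1 2 1 0 1 0 1 2 1 2 3 2 1 2 1 0]
  -> pairs=12 depth=3 groups=5 -> no
String 2 '(((((((((()))))))))()())()': depth seq [1 2 3 4 5 6 7 8 9 10 9 8 7 6 5 4 3 2 1 2 1 2 1 0 1 0]
  -> pairs=13 depth=10 groups=2 -> yes
String 3 '()()()()(())()(()())((()))()': depth seq [1 0 1 0 1 0 1 0 1 2 1 0 1 0 1 2 1 2 1 0 1 2 3 2 1 0 1 0]
  -> pairs=14 depth=3 groups=9 -> no
String 4 '((())())()(()())(()(()))': depth seq [1 2 3 2 1 2 1 0 1 0 1 2 1 2 1 0 1 2 1 2 3 2 1 0]
  -> pairs=12 depth=3 groups=4 -> no
String 5 '(())()(()(()())(())())': depth seq [1 2 1 0 1 0 1 2 1 2 3 2 3 2 1 2 3 2 1 2 1 0]
  -> pairs=11 depth=3 groups=3 -> no
String 6 '((())()(()()()))()(())': depth seq [1 2 3 2 1 2 1 2 3 2 3 2 3 2 1 0 1 0 1 2 1 0]
  -> pairs=11 depth=3 groups=3 -> no

Answer: no yes no no no no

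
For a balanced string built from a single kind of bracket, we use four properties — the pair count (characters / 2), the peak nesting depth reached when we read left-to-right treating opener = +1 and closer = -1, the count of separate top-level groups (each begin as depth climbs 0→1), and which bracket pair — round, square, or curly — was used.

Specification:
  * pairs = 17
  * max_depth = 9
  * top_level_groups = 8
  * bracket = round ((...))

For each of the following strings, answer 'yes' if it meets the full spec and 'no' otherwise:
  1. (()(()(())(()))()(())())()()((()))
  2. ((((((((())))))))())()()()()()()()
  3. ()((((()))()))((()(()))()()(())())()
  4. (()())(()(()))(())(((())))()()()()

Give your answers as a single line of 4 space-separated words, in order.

String 1 '(()(()(())(()))()(())())()()((()))': depth seq [1 2 1 2 3 2 3 4 3 2 3 4 3 2 1 2 1 2 3 2 1 2 1 0 1 0 1 0 1 2 3 2 1 0]
  -> pairs=17 depth=4 groups=4 -> no
String 2 '((((((((())))))))())()()()()()()()': depth seq [1 2 3 4 5 6 7 8 9 8 7 6 5 4 3 2 1 2 1 0 1 0 1 0 1 0 1 0 1 0 1 0 1 0]
  -> pairs=17 depth=9 groups=8 -> yes
String 3 '()((((()))()))((()(()))()()(())())()': depth seq [1 0 1 2 3 4 5 4 3 2 3 2 1 0 1 2 3 2 3 4 3 2 1 2 1 2 1 2 3 2 1 2 1 0 1 0]
  -> pairs=18 depth=5 groups=4 -> no
String 4 '(()())(()(()))(())(((())))()()()()': depth seq [1 2 1 2 1 0 1 2 1 2 3 2 1 0 1 2 1 0 1 2 3 4 3 2 1 0 1 0 1 0 1 0 1 0]
  -> pairs=17 depth=4 groups=8 -> no

Answer: no yes no no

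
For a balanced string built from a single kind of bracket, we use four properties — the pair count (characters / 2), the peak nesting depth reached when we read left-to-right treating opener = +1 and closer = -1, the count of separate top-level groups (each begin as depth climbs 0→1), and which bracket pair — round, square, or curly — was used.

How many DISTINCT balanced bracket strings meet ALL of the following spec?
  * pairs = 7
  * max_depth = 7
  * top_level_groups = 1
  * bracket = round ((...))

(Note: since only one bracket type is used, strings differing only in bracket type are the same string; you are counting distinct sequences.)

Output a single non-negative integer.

Spec: pairs=7 depth=7 groups=1
Count(depth <= 7) = 132
Count(depth <= 6) = 131
Count(depth == 7) = 132 - 131 = 1

Answer: 1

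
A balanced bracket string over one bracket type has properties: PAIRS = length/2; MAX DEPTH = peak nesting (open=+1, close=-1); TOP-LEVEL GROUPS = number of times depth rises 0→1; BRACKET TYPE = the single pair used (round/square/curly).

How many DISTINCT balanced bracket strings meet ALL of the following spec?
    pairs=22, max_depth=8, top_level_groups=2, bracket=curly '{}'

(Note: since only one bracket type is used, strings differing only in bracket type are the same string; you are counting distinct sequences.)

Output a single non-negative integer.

Answer: 4561423471

Derivation:
Spec: pairs=22 depth=8 groups=2
Count(depth <= 8) = 19064659823
Count(depth <= 7) = 14503236352
Count(depth == 8) = 19064659823 - 14503236352 = 4561423471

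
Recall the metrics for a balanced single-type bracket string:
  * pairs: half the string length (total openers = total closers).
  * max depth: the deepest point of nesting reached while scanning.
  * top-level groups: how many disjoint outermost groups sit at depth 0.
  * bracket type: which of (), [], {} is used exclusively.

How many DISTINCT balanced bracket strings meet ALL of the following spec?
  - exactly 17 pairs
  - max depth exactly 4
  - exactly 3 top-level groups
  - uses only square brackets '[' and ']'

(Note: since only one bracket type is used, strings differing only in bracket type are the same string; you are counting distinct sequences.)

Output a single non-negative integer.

Spec: pairs=17 depth=4 groups=3
Count(depth <= 4) = 4269711
Count(depth <= 3) = 344064
Count(depth == 4) = 4269711 - 344064 = 3925647

Answer: 3925647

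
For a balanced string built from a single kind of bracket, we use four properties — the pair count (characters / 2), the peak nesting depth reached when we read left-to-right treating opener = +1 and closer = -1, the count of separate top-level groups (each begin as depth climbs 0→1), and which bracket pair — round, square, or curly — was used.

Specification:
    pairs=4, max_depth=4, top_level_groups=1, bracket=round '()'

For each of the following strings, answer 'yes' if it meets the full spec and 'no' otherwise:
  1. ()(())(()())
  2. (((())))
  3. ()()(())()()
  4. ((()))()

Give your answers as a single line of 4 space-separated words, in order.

Answer: no yes no no

Derivation:
String 1 '()(())(()())': depth seq [1 0 1 2 1 0 1 2 1 2 1 0]
  -> pairs=6 depth=2 groups=3 -> no
String 2 '(((())))': depth seq [1 2 3 4 3 2 1 0]
  -> pairs=4 depth=4 groups=1 -> yes
String 3 '()()(())()()': depth seq [1 0 1 0 1 2 1 0 1 0 1 0]
  -> pairs=6 depth=2 groups=5 -> no
String 4 '((()))()': depth seq [1 2 3 2 1 0 1 0]
  -> pairs=4 depth=3 groups=2 -> no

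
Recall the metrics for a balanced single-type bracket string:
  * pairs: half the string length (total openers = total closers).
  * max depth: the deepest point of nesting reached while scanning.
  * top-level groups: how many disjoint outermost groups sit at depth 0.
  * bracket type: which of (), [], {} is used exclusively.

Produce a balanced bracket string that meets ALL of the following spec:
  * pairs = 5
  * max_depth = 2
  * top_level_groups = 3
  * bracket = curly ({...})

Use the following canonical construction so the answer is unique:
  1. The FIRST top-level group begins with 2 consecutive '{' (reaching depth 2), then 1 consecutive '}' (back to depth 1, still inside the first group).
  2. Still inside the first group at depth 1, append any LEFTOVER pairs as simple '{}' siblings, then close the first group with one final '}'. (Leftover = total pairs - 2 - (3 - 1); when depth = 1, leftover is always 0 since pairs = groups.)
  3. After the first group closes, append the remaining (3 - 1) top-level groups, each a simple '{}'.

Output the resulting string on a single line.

Spec: pairs=5 depth=2 groups=3
Leftover pairs = 5 - 2 - (3-1) = 1
First group: deep chain of depth 2 + 1 sibling pairs
Remaining 2 groups: simple '{}' each

Answer: {{}{}}{}{}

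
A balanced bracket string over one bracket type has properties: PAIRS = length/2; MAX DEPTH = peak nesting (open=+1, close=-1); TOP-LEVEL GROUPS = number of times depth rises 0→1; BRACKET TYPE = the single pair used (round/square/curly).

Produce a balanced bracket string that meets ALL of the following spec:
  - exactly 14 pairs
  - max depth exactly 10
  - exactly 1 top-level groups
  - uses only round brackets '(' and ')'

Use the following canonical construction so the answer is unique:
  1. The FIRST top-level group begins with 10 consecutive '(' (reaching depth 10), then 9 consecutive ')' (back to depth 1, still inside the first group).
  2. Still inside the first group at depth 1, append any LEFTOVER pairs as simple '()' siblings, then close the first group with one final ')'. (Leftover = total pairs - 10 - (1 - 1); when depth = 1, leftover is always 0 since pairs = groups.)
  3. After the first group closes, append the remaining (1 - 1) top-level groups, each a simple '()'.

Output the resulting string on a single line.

Spec: pairs=14 depth=10 groups=1
Leftover pairs = 14 - 10 - (1-1) = 4
First group: deep chain of depth 10 + 4 sibling pairs
Remaining 0 groups: simple '()' each

Answer: (((((((((()))))))))()()()())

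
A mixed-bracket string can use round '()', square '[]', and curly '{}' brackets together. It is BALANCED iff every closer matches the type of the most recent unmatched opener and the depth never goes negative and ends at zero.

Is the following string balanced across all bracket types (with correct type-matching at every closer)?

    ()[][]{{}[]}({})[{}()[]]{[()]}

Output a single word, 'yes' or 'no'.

Answer: yes

Derivation:
pos 0: push '('; stack = (
pos 1: ')' matches '('; pop; stack = (empty)
pos 2: push '['; stack = [
pos 3: ']' matches '['; pop; stack = (empty)
pos 4: push '['; stack = [
pos 5: ']' matches '['; pop; stack = (empty)
pos 6: push '{'; stack = {
pos 7: push '{'; stack = {{
pos 8: '}' matches '{'; pop; stack = {
pos 9: push '['; stack = {[
pos 10: ']' matches '['; pop; stack = {
pos 11: '}' matches '{'; pop; stack = (empty)
pos 12: push '('; stack = (
pos 13: push '{'; stack = ({
pos 14: '}' matches '{'; pop; stack = (
pos 15: ')' matches '('; pop; stack = (empty)
pos 16: push '['; stack = [
pos 17: push '{'; stack = [{
pos 18: '}' matches '{'; pop; stack = [
pos 19: push '('; stack = [(
pos 20: ')' matches '('; pop; stack = [
pos 21: push '['; stack = [[
pos 22: ']' matches '['; pop; stack = [
pos 23: ']' matches '['; pop; stack = (empty)
pos 24: push '{'; stack = {
pos 25: push '['; stack = {[
pos 26: push '('; stack = {[(
pos 27: ')' matches '('; pop; stack = {[
pos 28: ']' matches '['; pop; stack = {
pos 29: '}' matches '{'; pop; stack = (empty)
end: stack empty → VALID
Verdict: properly nested → yes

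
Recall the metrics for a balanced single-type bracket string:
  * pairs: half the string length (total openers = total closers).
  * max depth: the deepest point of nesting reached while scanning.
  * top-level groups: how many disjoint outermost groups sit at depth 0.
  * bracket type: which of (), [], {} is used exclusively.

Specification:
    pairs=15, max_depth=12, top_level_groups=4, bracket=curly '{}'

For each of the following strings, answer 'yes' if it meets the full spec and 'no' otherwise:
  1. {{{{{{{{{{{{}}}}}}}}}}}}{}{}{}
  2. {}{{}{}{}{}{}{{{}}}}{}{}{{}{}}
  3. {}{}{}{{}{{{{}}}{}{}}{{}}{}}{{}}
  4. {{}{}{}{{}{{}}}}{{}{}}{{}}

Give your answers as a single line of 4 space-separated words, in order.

Answer: yes no no no

Derivation:
String 1 '{{{{{{{{{{{{}}}}}}}}}}}}{}{}{}': depth seq [1 2 3 4 5 6 7 8 9 10 11 12 11 10 9 8 7 6 5 4 3 2 1 0 1 0 1 0 1 0]
  -> pairs=15 depth=12 groups=4 -> yes
String 2 '{}{{}{}{}{}{}{{{}}}}{}{}{{}{}}': depth seq [1 0 1 2 1 2 1 2 1 2 1 2 1 2 3 4 3 2 1 0 1 0 1 0 1 2 1 2 1 0]
  -> pairs=15 depth=4 groups=5 -> no
String 3 '{}{}{}{{}{{{{}}}{}{}}{{}}{}}{{}}': depth seq [1 0 1 0 1 0 1 2 1 2 3 4 5 4 3 2 3 2 3 2 1 2 3 2 1 2 1 0 1 2 1 0]
  -> pairs=16 depth=5 groups=5 -> no
String 4 '{{}{}{}{{}{{}}}}{{}{}}{{}}': depth seq [1 2 1 2 1 2 1 2 3 2 3 4 3 2 1 0 1 2 1 2 1 0 1 2 1 0]
  -> pairs=13 depth=4 groups=3 -> no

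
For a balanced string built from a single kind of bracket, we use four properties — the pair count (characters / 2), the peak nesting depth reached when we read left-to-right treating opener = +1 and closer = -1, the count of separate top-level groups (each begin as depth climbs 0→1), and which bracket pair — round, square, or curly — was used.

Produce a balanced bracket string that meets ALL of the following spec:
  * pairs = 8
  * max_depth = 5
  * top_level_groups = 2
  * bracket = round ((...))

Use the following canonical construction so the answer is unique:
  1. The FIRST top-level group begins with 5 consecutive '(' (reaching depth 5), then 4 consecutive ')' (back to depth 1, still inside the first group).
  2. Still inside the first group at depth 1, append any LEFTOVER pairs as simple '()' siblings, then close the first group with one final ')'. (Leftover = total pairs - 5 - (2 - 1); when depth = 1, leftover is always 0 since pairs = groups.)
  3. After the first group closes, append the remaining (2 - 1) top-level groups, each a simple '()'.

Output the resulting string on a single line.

Spec: pairs=8 depth=5 groups=2
Leftover pairs = 8 - 5 - (2-1) = 2
First group: deep chain of depth 5 + 2 sibling pairs
Remaining 1 groups: simple '()' each

Answer: ((((())))()())()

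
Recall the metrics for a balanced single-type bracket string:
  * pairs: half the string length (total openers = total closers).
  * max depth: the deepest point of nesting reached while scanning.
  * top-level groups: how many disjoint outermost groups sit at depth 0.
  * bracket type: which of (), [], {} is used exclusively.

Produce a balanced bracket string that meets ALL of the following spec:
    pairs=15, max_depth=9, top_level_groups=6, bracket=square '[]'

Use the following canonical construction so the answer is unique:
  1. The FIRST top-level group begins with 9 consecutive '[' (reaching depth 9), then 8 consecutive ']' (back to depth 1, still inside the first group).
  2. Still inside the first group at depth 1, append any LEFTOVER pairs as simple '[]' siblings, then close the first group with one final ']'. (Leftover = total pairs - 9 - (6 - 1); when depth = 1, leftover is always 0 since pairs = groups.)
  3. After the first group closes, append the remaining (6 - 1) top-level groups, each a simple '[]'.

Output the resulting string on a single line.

Answer: [[[[[[[[[]]]]]]]][]][][][][][]

Derivation:
Spec: pairs=15 depth=9 groups=6
Leftover pairs = 15 - 9 - (6-1) = 1
First group: deep chain of depth 9 + 1 sibling pairs
Remaining 5 groups: simple '[]' each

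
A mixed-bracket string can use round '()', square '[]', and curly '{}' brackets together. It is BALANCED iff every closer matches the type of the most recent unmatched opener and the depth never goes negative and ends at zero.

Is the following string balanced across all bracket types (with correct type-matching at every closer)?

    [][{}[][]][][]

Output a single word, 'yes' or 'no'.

Answer: yes

Derivation:
pos 0: push '['; stack = [
pos 1: ']' matches '['; pop; stack = (empty)
pos 2: push '['; stack = [
pos 3: push '{'; stack = [{
pos 4: '}' matches '{'; pop; stack = [
pos 5: push '['; stack = [[
pos 6: ']' matches '['; pop; stack = [
pos 7: push '['; stack = [[
pos 8: ']' matches '['; pop; stack = [
pos 9: ']' matches '['; pop; stack = (empty)
pos 10: push '['; stack = [
pos 11: ']' matches '['; pop; stack = (empty)
pos 12: push '['; stack = [
pos 13: ']' matches '['; pop; stack = (empty)
end: stack empty → VALID
Verdict: properly nested → yes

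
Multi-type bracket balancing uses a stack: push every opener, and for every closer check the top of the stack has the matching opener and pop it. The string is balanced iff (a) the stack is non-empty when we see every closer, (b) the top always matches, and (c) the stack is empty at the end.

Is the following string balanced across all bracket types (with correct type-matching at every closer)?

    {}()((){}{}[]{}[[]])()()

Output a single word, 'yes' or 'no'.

Answer: yes

Derivation:
pos 0: push '{'; stack = {
pos 1: '}' matches '{'; pop; stack = (empty)
pos 2: push '('; stack = (
pos 3: ')' matches '('; pop; stack = (empty)
pos 4: push '('; stack = (
pos 5: push '('; stack = ((
pos 6: ')' matches '('; pop; stack = (
pos 7: push '{'; stack = ({
pos 8: '}' matches '{'; pop; stack = (
pos 9: push '{'; stack = ({
pos 10: '}' matches '{'; pop; stack = (
pos 11: push '['; stack = ([
pos 12: ']' matches '['; pop; stack = (
pos 13: push '{'; stack = ({
pos 14: '}' matches '{'; pop; stack = (
pos 15: push '['; stack = ([
pos 16: push '['; stack = ([[
pos 17: ']' matches '['; pop; stack = ([
pos 18: ']' matches '['; pop; stack = (
pos 19: ')' matches '('; pop; stack = (empty)
pos 20: push '('; stack = (
pos 21: ')' matches '('; pop; stack = (empty)
pos 22: push '('; stack = (
pos 23: ')' matches '('; pop; stack = (empty)
end: stack empty → VALID
Verdict: properly nested → yes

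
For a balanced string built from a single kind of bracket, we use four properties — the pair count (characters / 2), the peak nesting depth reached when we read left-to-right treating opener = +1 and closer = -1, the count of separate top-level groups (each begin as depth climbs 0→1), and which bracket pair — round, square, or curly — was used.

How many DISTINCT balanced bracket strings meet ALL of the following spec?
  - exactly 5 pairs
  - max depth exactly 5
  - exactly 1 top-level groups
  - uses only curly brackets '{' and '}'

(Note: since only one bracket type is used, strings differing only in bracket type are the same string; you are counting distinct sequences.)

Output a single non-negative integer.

Spec: pairs=5 depth=5 groups=1
Count(depth <= 5) = 14
Count(depth <= 4) = 13
Count(depth == 5) = 14 - 13 = 1

Answer: 1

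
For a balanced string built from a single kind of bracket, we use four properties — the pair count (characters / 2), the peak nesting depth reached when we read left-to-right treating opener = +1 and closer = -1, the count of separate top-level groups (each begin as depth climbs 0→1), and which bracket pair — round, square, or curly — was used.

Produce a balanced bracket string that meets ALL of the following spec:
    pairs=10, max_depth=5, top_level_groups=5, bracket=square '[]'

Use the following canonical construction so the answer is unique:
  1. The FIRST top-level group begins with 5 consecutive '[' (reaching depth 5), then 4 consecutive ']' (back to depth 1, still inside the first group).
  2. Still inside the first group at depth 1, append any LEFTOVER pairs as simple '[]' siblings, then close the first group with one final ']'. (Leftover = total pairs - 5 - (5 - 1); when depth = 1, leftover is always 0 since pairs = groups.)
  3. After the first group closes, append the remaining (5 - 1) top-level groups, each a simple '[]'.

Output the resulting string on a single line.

Answer: [[[[[]]]][]][][][][]

Derivation:
Spec: pairs=10 depth=5 groups=5
Leftover pairs = 10 - 5 - (5-1) = 1
First group: deep chain of depth 5 + 1 sibling pairs
Remaining 4 groups: simple '[]' each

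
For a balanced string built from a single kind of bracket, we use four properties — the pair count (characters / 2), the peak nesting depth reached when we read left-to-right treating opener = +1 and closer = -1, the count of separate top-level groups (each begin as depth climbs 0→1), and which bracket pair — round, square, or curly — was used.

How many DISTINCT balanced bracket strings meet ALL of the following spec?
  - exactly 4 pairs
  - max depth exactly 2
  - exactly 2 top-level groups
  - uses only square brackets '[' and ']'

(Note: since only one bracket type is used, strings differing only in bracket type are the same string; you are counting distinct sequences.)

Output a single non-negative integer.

Answer: 3

Derivation:
Spec: pairs=4 depth=2 groups=2
Count(depth <= 2) = 3
Count(depth <= 1) = 0
Count(depth == 2) = 3 - 0 = 3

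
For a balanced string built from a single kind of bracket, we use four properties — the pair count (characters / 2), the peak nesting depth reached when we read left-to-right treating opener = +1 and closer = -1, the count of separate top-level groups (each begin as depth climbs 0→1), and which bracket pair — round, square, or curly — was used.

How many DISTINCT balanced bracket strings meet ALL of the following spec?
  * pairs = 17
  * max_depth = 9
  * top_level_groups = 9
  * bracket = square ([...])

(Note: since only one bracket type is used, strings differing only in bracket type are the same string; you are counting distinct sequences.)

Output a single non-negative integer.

Spec: pairs=17 depth=9 groups=9
Count(depth <= 9) = 389367
Count(depth <= 8) = 389358
Count(depth == 9) = 389367 - 389358 = 9

Answer: 9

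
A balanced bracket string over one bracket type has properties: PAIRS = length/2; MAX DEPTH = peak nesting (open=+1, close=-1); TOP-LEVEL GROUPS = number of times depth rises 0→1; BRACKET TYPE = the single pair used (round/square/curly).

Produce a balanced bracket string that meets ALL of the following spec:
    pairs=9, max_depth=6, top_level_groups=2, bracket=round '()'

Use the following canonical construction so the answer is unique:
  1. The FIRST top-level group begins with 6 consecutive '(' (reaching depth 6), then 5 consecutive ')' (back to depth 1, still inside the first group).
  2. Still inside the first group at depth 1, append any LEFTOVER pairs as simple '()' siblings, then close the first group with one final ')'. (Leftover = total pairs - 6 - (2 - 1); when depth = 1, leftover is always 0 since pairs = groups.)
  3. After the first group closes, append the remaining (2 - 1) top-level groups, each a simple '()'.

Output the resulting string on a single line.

Answer: (((((()))))()())()

Derivation:
Spec: pairs=9 depth=6 groups=2
Leftover pairs = 9 - 6 - (2-1) = 2
First group: deep chain of depth 6 + 2 sibling pairs
Remaining 1 groups: simple '()' each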